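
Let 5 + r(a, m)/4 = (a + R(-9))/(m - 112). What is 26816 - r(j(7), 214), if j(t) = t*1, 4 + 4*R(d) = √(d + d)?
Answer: 456208/17 - I*√2/34 ≈ 26836.0 - 0.041595*I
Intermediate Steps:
R(d) = -1 + √2*√d/4 (R(d) = -1 + √(d + d)/4 = -1 + √(2*d)/4 = -1 + (√2*√d)/4 = -1 + √2*√d/4)
j(t) = t
r(a, m) = -20 + 4*(-1 + a + 3*I*√2/4)/(-112 + m) (r(a, m) = -20 + 4*((a + (-1 + √2*√(-9)/4))/(m - 112)) = -20 + 4*((a + (-1 + √2*(3*I)/4))/(-112 + m)) = -20 + 4*((a + (-1 + 3*I*√2/4))/(-112 + m)) = -20 + 4*((-1 + a + 3*I*√2/4)/(-112 + m)) = -20 + 4*(-1 + a + 3*I*√2/4)/(-112 + m))
26816 - r(j(7), 214) = 26816 - (2236 - 20*214 + 4*7 + 3*I*√2)/(-112 + 214) = 26816 - (2236 - 4280 + 28 + 3*I*√2)/102 = 26816 - (-2016 + 3*I*√2)/102 = 26816 - (-336/17 + I*√2/34) = 26816 + (336/17 - I*√2/34) = 456208/17 - I*√2/34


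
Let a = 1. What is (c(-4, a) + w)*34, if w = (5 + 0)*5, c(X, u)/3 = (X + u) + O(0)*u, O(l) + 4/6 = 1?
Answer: 578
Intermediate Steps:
O(l) = ⅓ (O(l) = -⅔ + 1 = ⅓)
c(X, u) = 3*X + 4*u (c(X, u) = 3*((X + u) + u/3) = 3*(X + 4*u/3) = 3*X + 4*u)
w = 25 (w = 5*5 = 25)
(c(-4, a) + w)*34 = ((3*(-4) + 4*1) + 25)*34 = ((-12 + 4) + 25)*34 = (-8 + 25)*34 = 17*34 = 578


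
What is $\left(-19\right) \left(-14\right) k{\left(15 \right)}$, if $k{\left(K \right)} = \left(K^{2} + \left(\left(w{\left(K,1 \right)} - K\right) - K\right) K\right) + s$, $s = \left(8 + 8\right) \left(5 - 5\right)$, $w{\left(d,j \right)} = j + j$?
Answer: $-51870$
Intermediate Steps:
$w{\left(d,j \right)} = 2 j$
$s = 0$ ($s = 16 \cdot 0 = 0$)
$k{\left(K \right)} = K^{2} + K \left(2 - 2 K\right)$ ($k{\left(K \right)} = \left(K^{2} + \left(\left(2 \cdot 1 - K\right) - K\right) K\right) + 0 = \left(K^{2} + \left(\left(2 - K\right) - K\right) K\right) + 0 = \left(K^{2} + \left(2 - 2 K\right) K\right) + 0 = \left(K^{2} + K \left(2 - 2 K\right)\right) + 0 = K^{2} + K \left(2 - 2 K\right)$)
$\left(-19\right) \left(-14\right) k{\left(15 \right)} = \left(-19\right) \left(-14\right) 15 \left(2 - 15\right) = 266 \cdot 15 \left(2 - 15\right) = 266 \cdot 15 \left(-13\right) = 266 \left(-195\right) = -51870$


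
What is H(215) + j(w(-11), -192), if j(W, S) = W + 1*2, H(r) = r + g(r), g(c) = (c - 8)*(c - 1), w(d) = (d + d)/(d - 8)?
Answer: 845807/19 ≈ 44516.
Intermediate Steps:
w(d) = 2*d/(-8 + d) (w(d) = (2*d)/(-8 + d) = 2*d/(-8 + d))
g(c) = (-1 + c)*(-8 + c) (g(c) = (-8 + c)*(-1 + c) = (-1 + c)*(-8 + c))
H(r) = 8 + r² - 8*r (H(r) = r + (8 + r² - 9*r) = 8 + r² - 8*r)
j(W, S) = 2 + W (j(W, S) = W + 2 = 2 + W)
H(215) + j(w(-11), -192) = (8 + 215² - 8*215) + (2 + 2*(-11)/(-8 - 11)) = (8 + 46225 - 1720) + (2 + 2*(-11)/(-19)) = 44513 + (2 + 2*(-11)*(-1/19)) = 44513 + (2 + 22/19) = 44513 + 60/19 = 845807/19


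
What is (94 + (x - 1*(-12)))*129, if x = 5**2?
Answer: 16899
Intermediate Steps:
x = 25
(94 + (x - 1*(-12)))*129 = (94 + (25 - 1*(-12)))*129 = (94 + (25 + 12))*129 = (94 + 37)*129 = 131*129 = 16899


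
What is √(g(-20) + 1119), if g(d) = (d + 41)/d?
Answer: √111795/10 ≈ 33.436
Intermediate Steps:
g(d) = (41 + d)/d
√(g(-20) + 1119) = √((41 - 20)/(-20) + 1119) = √(-1/20*21 + 1119) = √(-21/20 + 1119) = √(22359/20) = √111795/10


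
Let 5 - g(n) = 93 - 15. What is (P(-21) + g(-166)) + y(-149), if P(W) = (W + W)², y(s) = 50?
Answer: 1741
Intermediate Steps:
g(n) = -73 (g(n) = 5 - (93 - 15) = 5 - 1*78 = 5 - 78 = -73)
P(W) = 4*W² (P(W) = (2*W)² = 4*W²)
(P(-21) + g(-166)) + y(-149) = (4*(-21)² - 73) + 50 = (4*441 - 73) + 50 = (1764 - 73) + 50 = 1691 + 50 = 1741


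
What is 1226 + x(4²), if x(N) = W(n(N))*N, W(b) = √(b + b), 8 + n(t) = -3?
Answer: 1226 + 16*I*√22 ≈ 1226.0 + 75.047*I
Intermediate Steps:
n(t) = -11 (n(t) = -8 - 3 = -11)
W(b) = √2*√b (W(b) = √(2*b) = √2*√b)
x(N) = I*N*√22 (x(N) = (√2*√(-11))*N = (√2*(I*√11))*N = (I*√22)*N = I*N*√22)
1226 + x(4²) = 1226 + I*4²*√22 = 1226 + I*16*√22 = 1226 + 16*I*√22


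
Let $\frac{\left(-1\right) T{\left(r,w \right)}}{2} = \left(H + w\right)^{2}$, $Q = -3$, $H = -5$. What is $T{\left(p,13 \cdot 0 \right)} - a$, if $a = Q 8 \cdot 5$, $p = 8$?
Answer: $70$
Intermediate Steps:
$T{\left(r,w \right)} = - 2 \left(-5 + w\right)^{2}$
$a = -120$ ($a = \left(-3\right) 8 \cdot 5 = \left(-24\right) 5 = -120$)
$T{\left(p,13 \cdot 0 \right)} - a = - 2 \left(-5 + 13 \cdot 0\right)^{2} - -120 = - 2 \left(-5 + 0\right)^{2} + 120 = - 2 \left(-5\right)^{2} + 120 = \left(-2\right) 25 + 120 = -50 + 120 = 70$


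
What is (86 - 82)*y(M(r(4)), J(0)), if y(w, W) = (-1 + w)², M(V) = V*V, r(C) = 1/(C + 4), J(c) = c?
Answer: 3969/1024 ≈ 3.8760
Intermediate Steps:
r(C) = 1/(4 + C)
M(V) = V²
(86 - 82)*y(M(r(4)), J(0)) = (86 - 82)*(-1 + (1/(4 + 4))²)² = 4*(-1 + (1/8)²)² = 4*(-1 + (⅛)²)² = 4*(-1 + 1/64)² = 4*(-63/64)² = 4*(3969/4096) = 3969/1024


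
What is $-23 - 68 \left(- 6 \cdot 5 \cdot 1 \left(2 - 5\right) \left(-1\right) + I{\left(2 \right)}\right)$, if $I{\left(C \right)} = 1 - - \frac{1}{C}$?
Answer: $5995$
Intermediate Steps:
$I{\left(C \right)} = 1 + \frac{1}{C}$
$-23 - 68 \left(- 6 \cdot 5 \cdot 1 \left(2 - 5\right) \left(-1\right) + I{\left(2 \right)}\right) = -23 - 68 \left(- 6 \cdot 5 \cdot 1 \left(2 - 5\right) \left(-1\right) + \frac{1 + 2}{2}\right) = -23 - 68 \left(- 6 \cdot 5 \left(\left(-3\right) \left(-1\right)\right) + \frac{1}{2} \cdot 3\right) = -23 - 68 \left(- 6 \cdot 5 \cdot 3 + \frac{3}{2}\right) = -23 - 68 \left(\left(-6\right) 15 + \frac{3}{2}\right) = -23 - 68 \left(-90 + \frac{3}{2}\right) = -23 - -6018 = -23 + 6018 = 5995$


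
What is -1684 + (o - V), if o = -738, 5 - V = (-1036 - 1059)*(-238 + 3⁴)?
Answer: 326488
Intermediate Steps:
V = -328910 (V = 5 - (-1036 - 1059)*(-238 + 3⁴) = 5 - (-2095)*(-238 + 81) = 5 - (-2095)*(-157) = 5 - 1*328915 = 5 - 328915 = -328910)
-1684 + (o - V) = -1684 + (-738 - 1*(-328910)) = -1684 + (-738 + 328910) = -1684 + 328172 = 326488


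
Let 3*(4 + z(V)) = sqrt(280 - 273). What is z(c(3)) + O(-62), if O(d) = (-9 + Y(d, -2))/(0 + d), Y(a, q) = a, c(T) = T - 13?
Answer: -177/62 + sqrt(7)/3 ≈ -1.9729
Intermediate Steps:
c(T) = -13 + T
z(V) = -4 + sqrt(7)/3 (z(V) = -4 + sqrt(280 - 273)/3 = -4 + sqrt(7)/3)
O(d) = (-9 + d)/d (O(d) = (-9 + d)/(0 + d) = (-9 + d)/d)
z(c(3)) + O(-62) = (-4 + sqrt(7)/3) + (-9 - 62)/(-62) = (-4 + sqrt(7)/3) - 1/62*(-71) = (-4 + sqrt(7)/3) + 71/62 = -177/62 + sqrt(7)/3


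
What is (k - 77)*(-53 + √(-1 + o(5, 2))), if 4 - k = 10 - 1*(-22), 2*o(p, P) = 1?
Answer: 5565 - 105*I*√2/2 ≈ 5565.0 - 74.246*I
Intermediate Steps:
o(p, P) = ½ (o(p, P) = (½)*1 = ½)
k = -28 (k = 4 - (10 - 1*(-22)) = 4 - (10 + 22) = 4 - 1*32 = 4 - 32 = -28)
(k - 77)*(-53 + √(-1 + o(5, 2))) = (-28 - 77)*(-53 + √(-1 + ½)) = -105*(-53 + √(-½)) = -105*(-53 + I*√2/2) = 5565 - 105*I*√2/2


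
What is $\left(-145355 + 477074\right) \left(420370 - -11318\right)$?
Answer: $143199111672$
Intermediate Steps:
$\left(-145355 + 477074\right) \left(420370 - -11318\right) = 331719 \left(420370 + \left(-66601 + 77919\right)\right) = 331719 \left(420370 + 11318\right) = 331719 \cdot 431688 = 143199111672$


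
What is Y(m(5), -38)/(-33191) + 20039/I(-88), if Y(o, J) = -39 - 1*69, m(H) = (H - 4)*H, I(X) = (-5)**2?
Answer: 665117149/829775 ≈ 801.56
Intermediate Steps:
I(X) = 25
m(H) = H*(-4 + H) (m(H) = (-4 + H)*H = H*(-4 + H))
Y(o, J) = -108 (Y(o, J) = -39 - 69 = -108)
Y(m(5), -38)/(-33191) + 20039/I(-88) = -108/(-33191) + 20039/25 = -108*(-1/33191) + 20039*(1/25) = 108/33191 + 20039/25 = 665117149/829775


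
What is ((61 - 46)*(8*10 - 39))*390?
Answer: 239850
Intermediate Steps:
((61 - 46)*(8*10 - 39))*390 = (15*(80 - 39))*390 = (15*41)*390 = 615*390 = 239850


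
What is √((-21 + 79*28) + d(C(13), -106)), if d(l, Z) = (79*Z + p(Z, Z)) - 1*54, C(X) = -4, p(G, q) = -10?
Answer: I*√6247 ≈ 79.038*I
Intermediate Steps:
d(l, Z) = -64 + 79*Z (d(l, Z) = (79*Z - 10) - 1*54 = (-10 + 79*Z) - 54 = -64 + 79*Z)
√((-21 + 79*28) + d(C(13), -106)) = √((-21 + 79*28) + (-64 + 79*(-106))) = √((-21 + 2212) + (-64 - 8374)) = √(2191 - 8438) = √(-6247) = I*√6247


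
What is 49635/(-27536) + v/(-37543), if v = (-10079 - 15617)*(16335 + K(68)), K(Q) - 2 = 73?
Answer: 1055389011105/93980368 ≈ 11230.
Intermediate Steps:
K(Q) = 75 (K(Q) = 2 + 73 = 75)
v = -421671360 (v = (-10079 - 15617)*(16335 + 75) = -25696*16410 = -421671360)
49635/(-27536) + v/(-37543) = 49635/(-27536) - 421671360/(-37543) = 49635*(-1/27536) - 421671360*(-1/37543) = -49635/27536 + 38333760/3413 = 1055389011105/93980368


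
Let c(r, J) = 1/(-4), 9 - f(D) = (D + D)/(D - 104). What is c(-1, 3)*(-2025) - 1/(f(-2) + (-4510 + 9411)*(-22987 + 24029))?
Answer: 548092779313/1082652404 ≈ 506.25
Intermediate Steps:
f(D) = 9 - 2*D/(-104 + D) (f(D) = 9 - (D + D)/(D - 104) = 9 - 2*D/(-104 + D))
c(r, J) = -¼
c(-1, 3)*(-2025) - 1/(f(-2) + (-4510 + 9411)*(-22987 + 24029)) = -¼*(-2025) - 1/((-936 + 7*(-2))/(-104 - 2) + (-4510 + 9411)*(-22987 + 24029)) = 2025/4 - 1/((-936 - 14)/(-106) + 4901*1042) = 2025/4 - 1/(-1/106*(-950) + 5106842) = 2025/4 - 1/(475/53 + 5106842) = 2025/4 - 1/270663101/53 = 2025/4 - 1*53/270663101 = 2025/4 - 53/270663101 = 548092779313/1082652404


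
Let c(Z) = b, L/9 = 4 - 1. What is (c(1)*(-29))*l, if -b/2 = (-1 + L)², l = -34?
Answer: -1333072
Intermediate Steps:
L = 27 (L = 9*(4 - 1) = 9*3 = 27)
b = -1352 (b = -2*(-1 + 27)² = -2*26² = -2*676 = -1352)
c(Z) = -1352
(c(1)*(-29))*l = -1352*(-29)*(-34) = 39208*(-34) = -1333072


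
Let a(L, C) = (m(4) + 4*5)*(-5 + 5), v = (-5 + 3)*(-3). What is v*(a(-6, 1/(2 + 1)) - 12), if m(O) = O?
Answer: -72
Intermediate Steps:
v = 6 (v = -2*(-3) = 6)
a(L, C) = 0 (a(L, C) = (4 + 4*5)*(-5 + 5) = (4 + 20)*0 = 24*0 = 0)
v*(a(-6, 1/(2 + 1)) - 12) = 6*(0 - 12) = 6*(-12) = -72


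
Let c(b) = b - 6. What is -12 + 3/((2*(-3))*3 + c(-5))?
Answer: -351/29 ≈ -12.103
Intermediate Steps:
c(b) = -6 + b
-12 + 3/((2*(-3))*3 + c(-5)) = -12 + 3/((2*(-3))*3 + (-6 - 5)) = -12 + 3/(-6*3 - 11) = -12 + 3/(-18 - 11) = -12 + 3/(-29) = -12 - 1/29*3 = -12 - 3/29 = -351/29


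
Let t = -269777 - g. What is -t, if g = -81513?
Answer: 188264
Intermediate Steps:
t = -188264 (t = -269777 - 1*(-81513) = -269777 + 81513 = -188264)
-t = -1*(-188264) = 188264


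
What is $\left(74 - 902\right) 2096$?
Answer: $-1735488$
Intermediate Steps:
$\left(74 - 902\right) 2096 = \left(-828\right) 2096 = -1735488$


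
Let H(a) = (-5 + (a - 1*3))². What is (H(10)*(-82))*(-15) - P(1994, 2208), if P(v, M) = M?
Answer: 2712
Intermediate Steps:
H(a) = (-8 + a)² (H(a) = (-5 + (a - 3))² = (-5 + (-3 + a))² = (-8 + a)²)
(H(10)*(-82))*(-15) - P(1994, 2208) = ((-8 + 10)²*(-82))*(-15) - 1*2208 = (2²*(-82))*(-15) - 2208 = (4*(-82))*(-15) - 2208 = -328*(-15) - 2208 = 4920 - 2208 = 2712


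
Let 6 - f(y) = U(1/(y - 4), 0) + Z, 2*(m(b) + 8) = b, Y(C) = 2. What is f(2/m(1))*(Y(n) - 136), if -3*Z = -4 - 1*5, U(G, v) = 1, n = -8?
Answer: -268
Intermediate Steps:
m(b) = -8 + b/2
Z = 3 (Z = -(-4 - 1*5)/3 = -(-4 - 5)/3 = -1/3*(-9) = 3)
f(y) = 2 (f(y) = 6 - (1 + 3) = 6 - 1*4 = 6 - 4 = 2)
f(2/m(1))*(Y(n) - 136) = 2*(2 - 136) = 2*(-134) = -268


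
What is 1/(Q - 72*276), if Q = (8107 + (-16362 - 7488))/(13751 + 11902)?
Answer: -25653/509792159 ≈ -5.0321e-5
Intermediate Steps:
Q = -15743/25653 (Q = (8107 - 23850)/25653 = -15743*1/25653 = -15743/25653 ≈ -0.61369)
1/(Q - 72*276) = 1/(-15743/25653 - 72*276) = 1/(-15743/25653 - 19872) = 1/(-509792159/25653) = -25653/509792159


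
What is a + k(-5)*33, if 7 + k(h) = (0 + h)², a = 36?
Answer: 630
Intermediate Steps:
k(h) = -7 + h² (k(h) = -7 + (0 + h)² = -7 + h²)
a + k(-5)*33 = 36 + (-7 + (-5)²)*33 = 36 + (-7 + 25)*33 = 36 + 18*33 = 36 + 594 = 630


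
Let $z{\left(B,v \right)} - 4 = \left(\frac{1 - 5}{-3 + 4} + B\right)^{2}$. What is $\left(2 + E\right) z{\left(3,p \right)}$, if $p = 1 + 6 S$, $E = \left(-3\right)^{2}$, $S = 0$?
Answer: $55$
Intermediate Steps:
$E = 9$
$p = 1$ ($p = 1 + 6 \cdot 0 = 1 + 0 = 1$)
$z{\left(B,v \right)} = 4 + \left(-4 + B\right)^{2}$ ($z{\left(B,v \right)} = 4 + \left(\frac{1 - 5}{-3 + 4} + B\right)^{2} = 4 + \left(- \frac{4}{1} + B\right)^{2} = 4 + \left(\left(-4\right) 1 + B\right)^{2} = 4 + \left(-4 + B\right)^{2}$)
$\left(2 + E\right) z{\left(3,p \right)} = \left(2 + 9\right) \left(4 + \left(-4 + 3\right)^{2}\right) = 11 \left(4 + \left(-1\right)^{2}\right) = 11 \left(4 + 1\right) = 11 \cdot 5 = 55$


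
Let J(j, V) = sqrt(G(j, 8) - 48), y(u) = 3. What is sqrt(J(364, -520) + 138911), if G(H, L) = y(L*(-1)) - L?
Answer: sqrt(138911 + I*sqrt(53)) ≈ 372.71 + 0.0098*I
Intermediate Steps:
G(H, L) = 3 - L
J(j, V) = I*sqrt(53) (J(j, V) = sqrt((3 - 1*8) - 48) = sqrt((3 - 8) - 48) = sqrt(-5 - 48) = sqrt(-53) = I*sqrt(53))
sqrt(J(364, -520) + 138911) = sqrt(I*sqrt(53) + 138911) = sqrt(138911 + I*sqrt(53))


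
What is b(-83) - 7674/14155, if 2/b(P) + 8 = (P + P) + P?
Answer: -2000528/3637835 ≈ -0.54992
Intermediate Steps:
b(P) = 2/(-8 + 3*P) (b(P) = 2/(-8 + ((P + P) + P)) = 2/(-8 + (2*P + P)) = 2/(-8 + 3*P))
b(-83) - 7674/14155 = 2/(-8 + 3*(-83)) - 7674/14155 = 2/(-8 - 249) - 7674/14155 = 2/(-257) - 1*7674/14155 = 2*(-1/257) - 7674/14155 = -2/257 - 7674/14155 = -2000528/3637835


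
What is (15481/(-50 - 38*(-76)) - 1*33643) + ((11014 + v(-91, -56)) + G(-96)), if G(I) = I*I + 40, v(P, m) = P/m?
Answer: -151729925/11352 ≈ -13366.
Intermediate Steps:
G(I) = 40 + I**2 (G(I) = I**2 + 40 = 40 + I**2)
(15481/(-50 - 38*(-76)) - 1*33643) + ((11014 + v(-91, -56)) + G(-96)) = (15481/(-50 - 38*(-76)) - 1*33643) + ((11014 - 91/(-56)) + (40 + (-96)**2)) = (15481/(-50 + 2888) - 33643) + ((11014 - 91*(-1/56)) + (40 + 9216)) = (15481/2838 - 33643) + ((11014 + 13/8) + 9256) = (15481*(1/2838) - 33643) + (88125/8 + 9256) = (15481/2838 - 33643) + 162173/8 = -95463353/2838 + 162173/8 = -151729925/11352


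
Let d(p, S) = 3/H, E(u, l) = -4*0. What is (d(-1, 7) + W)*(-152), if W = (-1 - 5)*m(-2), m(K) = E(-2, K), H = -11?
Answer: 456/11 ≈ 41.455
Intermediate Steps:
E(u, l) = 0
m(K) = 0
d(p, S) = -3/11 (d(p, S) = 3/(-11) = 3*(-1/11) = -3/11)
W = 0 (W = (-1 - 5)*0 = -6*0 = 0)
(d(-1, 7) + W)*(-152) = (-3/11 + 0)*(-152) = -3/11*(-152) = 456/11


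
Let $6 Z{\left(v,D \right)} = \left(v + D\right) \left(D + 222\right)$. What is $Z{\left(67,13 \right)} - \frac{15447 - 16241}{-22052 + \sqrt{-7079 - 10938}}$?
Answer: $\frac{507916605504}{162102907} - \frac{794 i \sqrt{18017}}{486308721} \approx 3133.3 - 0.00021915 i$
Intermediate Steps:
$Z{\left(v,D \right)} = \frac{\left(222 + D\right) \left(D + v\right)}{6}$ ($Z{\left(v,D \right)} = \frac{\left(v + D\right) \left(D + 222\right)}{6} = \frac{\left(D + v\right) \left(222 + D\right)}{6} = \frac{\left(222 + D\right) \left(D + v\right)}{6}$)
$Z{\left(67,13 \right)} - \frac{15447 - 16241}{-22052 + \sqrt{-7079 - 10938}} = \left(37 \cdot 13 + 37 \cdot 67 + \frac{13^{2}}{6} + \frac{1}{6} \cdot 13 \cdot 67\right) - \frac{15447 - 16241}{-22052 + \sqrt{-7079 - 10938}} = \left(481 + 2479 + \frac{1}{6} \cdot 169 + \frac{871}{6}\right) - - \frac{794}{-22052 + \sqrt{-18017}} = \left(481 + 2479 + \frac{169}{6} + \frac{871}{6}\right) - - \frac{794}{-22052 + i \sqrt{18017}} = \frac{9400}{3} + \frac{794}{-22052 + i \sqrt{18017}}$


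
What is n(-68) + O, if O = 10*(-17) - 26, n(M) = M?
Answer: -264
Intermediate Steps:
O = -196 (O = -170 - 26 = -196)
n(-68) + O = -68 - 196 = -264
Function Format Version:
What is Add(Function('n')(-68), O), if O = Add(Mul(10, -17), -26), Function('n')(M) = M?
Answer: -264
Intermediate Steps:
O = -196 (O = Add(-170, -26) = -196)
Add(Function('n')(-68), O) = Add(-68, -196) = -264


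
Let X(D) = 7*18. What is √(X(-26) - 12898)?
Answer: 2*I*√3193 ≈ 113.01*I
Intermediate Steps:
X(D) = 126
√(X(-26) - 12898) = √(126 - 12898) = √(-12772) = 2*I*√3193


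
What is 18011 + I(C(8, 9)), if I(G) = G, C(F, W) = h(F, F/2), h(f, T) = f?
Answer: 18019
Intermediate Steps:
C(F, W) = F
18011 + I(C(8, 9)) = 18011 + 8 = 18019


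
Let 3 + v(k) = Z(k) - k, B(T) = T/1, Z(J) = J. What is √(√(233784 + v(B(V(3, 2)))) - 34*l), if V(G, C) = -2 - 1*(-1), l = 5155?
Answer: √(-175270 + √233781) ≈ 418.07*I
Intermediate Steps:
V(G, C) = -1 (V(G, C) = -2 + 1 = -1)
B(T) = T (B(T) = T*1 = T)
v(k) = -3 (v(k) = -3 + (k - k) = -3 + 0 = -3)
√(√(233784 + v(B(V(3, 2)))) - 34*l) = √(√(233784 - 3) - 34*5155) = √(√233781 - 175270) = √(-175270 + √233781)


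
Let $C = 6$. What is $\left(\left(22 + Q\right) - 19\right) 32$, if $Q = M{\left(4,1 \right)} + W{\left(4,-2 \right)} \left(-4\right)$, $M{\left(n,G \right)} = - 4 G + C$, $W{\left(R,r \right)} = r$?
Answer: $416$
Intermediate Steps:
$M{\left(n,G \right)} = 6 - 4 G$ ($M{\left(n,G \right)} = - 4 G + 6 = 6 - 4 G$)
$Q = 10$ ($Q = \left(6 - 4\right) - -8 = \left(6 - 4\right) + 8 = 2 + 8 = 10$)
$\left(\left(22 + Q\right) - 19\right) 32 = \left(\left(22 + 10\right) - 19\right) 32 = \left(32 - 19\right) 32 = 13 \cdot 32 = 416$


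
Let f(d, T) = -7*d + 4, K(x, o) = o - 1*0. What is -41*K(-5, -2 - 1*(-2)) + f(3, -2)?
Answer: -17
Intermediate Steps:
K(x, o) = o (K(x, o) = o + 0 = o)
f(d, T) = 4 - 7*d
-41*K(-5, -2 - 1*(-2)) + f(3, -2) = -41*(-2 - 1*(-2)) + (4 - 7*3) = -41*(-2 + 2) + (4 - 21) = -41*0 - 17 = 0 - 17 = -17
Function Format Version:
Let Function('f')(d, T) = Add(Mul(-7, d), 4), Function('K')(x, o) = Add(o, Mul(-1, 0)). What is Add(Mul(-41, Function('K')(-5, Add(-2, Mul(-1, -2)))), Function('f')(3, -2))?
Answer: -17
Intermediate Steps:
Function('K')(x, o) = o (Function('K')(x, o) = Add(o, 0) = o)
Function('f')(d, T) = Add(4, Mul(-7, d))
Add(Mul(-41, Function('K')(-5, Add(-2, Mul(-1, -2)))), Function('f')(3, -2)) = Add(Mul(-41, Add(-2, Mul(-1, -2))), Add(4, Mul(-7, 3))) = Add(Mul(-41, Add(-2, 2)), Add(4, -21)) = Add(Mul(-41, 0), -17) = Add(0, -17) = -17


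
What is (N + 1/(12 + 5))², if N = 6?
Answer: 10609/289 ≈ 36.709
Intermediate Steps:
(N + 1/(12 + 5))² = (6 + 1/(12 + 5))² = (6 + 1/17)² = (103/17)² = 10609/289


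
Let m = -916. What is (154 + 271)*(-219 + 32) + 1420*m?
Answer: -1380195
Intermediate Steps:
(154 + 271)*(-219 + 32) + 1420*m = (154 + 271)*(-219 + 32) + 1420*(-916) = 425*(-187) - 1300720 = -79475 - 1300720 = -1380195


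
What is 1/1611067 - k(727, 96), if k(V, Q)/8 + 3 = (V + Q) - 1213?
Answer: 5065194649/1611067 ≈ 3144.0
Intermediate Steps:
k(V, Q) = -9728 + 8*Q + 8*V (k(V, Q) = -24 + 8*((V + Q) - 1213) = -24 + 8*((Q + V) - 1213) = -24 + 8*(-1213 + Q + V) = -24 + (-9704 + 8*Q + 8*V) = -9728 + 8*Q + 8*V)
1/1611067 - k(727, 96) = 1/1611067 - (-9728 + 8*96 + 8*727) = 1/1611067 - (-9728 + 768 + 5816) = 1/1611067 - 1*(-3144) = 1/1611067 + 3144 = 5065194649/1611067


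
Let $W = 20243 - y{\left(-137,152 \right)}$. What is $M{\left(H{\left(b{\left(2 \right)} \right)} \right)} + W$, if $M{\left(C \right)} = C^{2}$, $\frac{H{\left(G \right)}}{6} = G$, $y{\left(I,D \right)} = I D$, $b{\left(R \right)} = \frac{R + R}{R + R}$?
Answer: $41103$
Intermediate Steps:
$b{\left(R \right)} = 1$ ($b{\left(R \right)} = \frac{2 R}{2 R} = 2 R \frac{1}{2 R} = 1$)
$y{\left(I,D \right)} = D I$
$H{\left(G \right)} = 6 G$
$W = 41067$ ($W = 20243 - 152 \left(-137\right) = 20243 - -20824 = 20243 + 20824 = 41067$)
$M{\left(H{\left(b{\left(2 \right)} \right)} \right)} + W = \left(6 \cdot 1\right)^{2} + 41067 = 6^{2} + 41067 = 36 + 41067 = 41103$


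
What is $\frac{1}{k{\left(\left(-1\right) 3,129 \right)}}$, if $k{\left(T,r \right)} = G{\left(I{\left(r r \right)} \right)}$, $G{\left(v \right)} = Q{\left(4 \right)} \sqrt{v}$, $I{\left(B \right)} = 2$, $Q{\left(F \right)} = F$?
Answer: $\frac{\sqrt{2}}{8} \approx 0.17678$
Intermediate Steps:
$G{\left(v \right)} = 4 \sqrt{v}$
$k{\left(T,r \right)} = 4 \sqrt{2}$
$\frac{1}{k{\left(\left(-1\right) 3,129 \right)}} = \frac{1}{4 \sqrt{2}} = \frac{\sqrt{2}}{8}$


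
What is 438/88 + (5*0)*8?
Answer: 219/44 ≈ 4.9773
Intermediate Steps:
438/88 + (5*0)*8 = 438*(1/88) + 0*8 = 219/44 + 0 = 219/44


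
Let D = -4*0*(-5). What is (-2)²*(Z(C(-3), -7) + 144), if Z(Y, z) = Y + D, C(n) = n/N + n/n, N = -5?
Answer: 2912/5 ≈ 582.40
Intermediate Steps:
D = 0 (D = 0*(-5) = 0)
C(n) = 1 - n/5 (C(n) = n/(-5) + n/n = n*(-⅕) + 1 = -n/5 + 1 = 1 - n/5)
Z(Y, z) = Y (Z(Y, z) = Y + 0 = Y)
(-2)²*(Z(C(-3), -7) + 144) = (-2)²*((1 - ⅕*(-3)) + 144) = 4*((1 + ⅗) + 144) = 4*(8/5 + 144) = 4*(728/5) = 2912/5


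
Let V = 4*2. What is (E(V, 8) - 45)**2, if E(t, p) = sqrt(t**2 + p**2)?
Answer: 2153 - 720*sqrt(2) ≈ 1134.8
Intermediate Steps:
V = 8
E(t, p) = sqrt(p**2 + t**2)
(E(V, 8) - 45)**2 = (sqrt(8**2 + 8**2) - 45)**2 = (sqrt(64 + 64) - 45)**2 = (sqrt(128) - 45)**2 = (8*sqrt(2) - 45)**2 = (-45 + 8*sqrt(2))**2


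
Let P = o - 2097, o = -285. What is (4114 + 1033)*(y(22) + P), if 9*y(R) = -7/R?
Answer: -2427546521/198 ≈ -1.2260e+7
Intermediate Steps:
y(R) = -7/(9*R) (y(R) = (-7/R)/9 = -7/(9*R))
P = -2382 (P = -285 - 2097 = -2382)
(4114 + 1033)*(y(22) + P) = (4114 + 1033)*(-7/9/22 - 2382) = 5147*(-7/9*1/22 - 2382) = 5147*(-7/198 - 2382) = 5147*(-471643/198) = -2427546521/198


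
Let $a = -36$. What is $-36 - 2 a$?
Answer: $36$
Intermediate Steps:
$-36 - 2 a = -36 - -72 = -36 + 72 = 36$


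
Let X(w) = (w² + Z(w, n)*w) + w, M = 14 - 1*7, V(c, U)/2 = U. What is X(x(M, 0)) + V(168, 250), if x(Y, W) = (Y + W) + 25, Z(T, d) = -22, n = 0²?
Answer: 852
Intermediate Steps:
V(c, U) = 2*U
M = 7 (M = 14 - 7 = 7)
n = 0
x(Y, W) = 25 + W + Y (x(Y, W) = (W + Y) + 25 = 25 + W + Y)
X(w) = w² - 21*w (X(w) = (w² - 22*w) + w = w² - 21*w)
X(x(M, 0)) + V(168, 250) = (25 + 0 + 7)*(-21 + (25 + 0 + 7)) + 2*250 = 32*(-21 + 32) + 500 = 32*11 + 500 = 352 + 500 = 852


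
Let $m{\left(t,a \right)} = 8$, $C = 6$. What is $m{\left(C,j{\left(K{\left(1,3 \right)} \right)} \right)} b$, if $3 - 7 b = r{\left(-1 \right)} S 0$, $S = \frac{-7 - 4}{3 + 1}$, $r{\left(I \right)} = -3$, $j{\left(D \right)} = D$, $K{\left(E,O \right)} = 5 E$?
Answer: $\frac{24}{7} \approx 3.4286$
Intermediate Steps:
$S = - \frac{11}{4} \approx -2.75$
$b = \frac{3}{7}$ ($b = \frac{3}{7} - \frac{\left(-3\right) \left(- \frac{11}{4}\right) 0}{7} = \frac{3}{7} - \frac{\frac{33}{4} \cdot 0}{7} = \frac{3}{7} - 0 = \frac{3}{7} + 0 = \frac{3}{7} \approx 0.42857$)
$m{\left(C,j{\left(K{\left(1,3 \right)} \right)} \right)} b = 8 \cdot \frac{3}{7} = \frac{24}{7}$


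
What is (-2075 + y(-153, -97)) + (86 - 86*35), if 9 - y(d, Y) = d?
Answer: -4837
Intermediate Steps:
y(d, Y) = 9 - d
(-2075 + y(-153, -97)) + (86 - 86*35) = (-2075 + (9 - 1*(-153))) + (86 - 86*35) = (-2075 + (9 + 153)) + (86 - 3010) = (-2075 + 162) - 2924 = -1913 - 2924 = -4837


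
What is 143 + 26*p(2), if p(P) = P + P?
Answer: 247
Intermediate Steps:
p(P) = 2*P
143 + 26*p(2) = 143 + 26*(2*2) = 143 + 26*4 = 143 + 104 = 247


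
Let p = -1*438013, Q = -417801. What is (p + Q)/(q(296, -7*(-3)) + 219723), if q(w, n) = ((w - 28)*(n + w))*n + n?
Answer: -427907/1001910 ≈ -0.42709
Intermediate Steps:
q(w, n) = n + n*(-28 + w)*(n + w) (q(w, n) = ((-28 + w)*(n + w))*n + n = n*(-28 + w)*(n + w) + n = n + n*(-28 + w)*(n + w))
p = -438013
(p + Q)/(q(296, -7*(-3)) + 219723) = (-438013 - 417801)/((-7*(-3))*(1 + 296² - (-196)*(-3) - 28*296 - 7*(-3)*296) + 219723) = -855814/(21*(1 + 87616 - 28*21 - 8288 + 21*296) + 219723) = -855814/(21*(1 + 87616 - 588 - 8288 + 6216) + 219723) = -855814/(21*84957 + 219723) = -855814/(1784097 + 219723) = -855814/2003820 = -855814*1/2003820 = -427907/1001910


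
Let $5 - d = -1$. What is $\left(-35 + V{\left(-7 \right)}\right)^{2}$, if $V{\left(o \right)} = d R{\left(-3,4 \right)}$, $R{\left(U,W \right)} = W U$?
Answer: $11449$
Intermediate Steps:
$R{\left(U,W \right)} = U W$
$d = 6$ ($d = 5 - -1 = 5 + 1 = 6$)
$V{\left(o \right)} = -72$ ($V{\left(o \right)} = 6 \left(\left(-3\right) 4\right) = 6 \left(-12\right) = -72$)
$\left(-35 + V{\left(-7 \right)}\right)^{2} = \left(-35 - 72\right)^{2} = \left(-107\right)^{2} = 11449$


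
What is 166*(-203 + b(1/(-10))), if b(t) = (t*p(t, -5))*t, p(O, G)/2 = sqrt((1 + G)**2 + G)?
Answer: -33698 + 83*sqrt(11)/25 ≈ -33687.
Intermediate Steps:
p(O, G) = 2*sqrt(G + (1 + G)**2) (p(O, G) = 2*sqrt((1 + G)**2 + G) = 2*sqrt(G + (1 + G)**2))
b(t) = 2*sqrt(11)*t**2 (b(t) = (t*(2*sqrt(-5 + (1 - 5)**2)))*t = (t*(2*sqrt(-5 + (-4)**2)))*t = (t*(2*sqrt(-5 + 16)))*t = (t*(2*sqrt(11)))*t = (2*t*sqrt(11))*t = 2*sqrt(11)*t**2)
166*(-203 + b(1/(-10))) = 166*(-203 + 2*sqrt(11)*(1/(-10))**2) = 166*(-203 + 2*sqrt(11)*(-1/10)**2) = 166*(-203 + 2*sqrt(11)*(1/100)) = 166*(-203 + sqrt(11)/50) = -33698 + 83*sqrt(11)/25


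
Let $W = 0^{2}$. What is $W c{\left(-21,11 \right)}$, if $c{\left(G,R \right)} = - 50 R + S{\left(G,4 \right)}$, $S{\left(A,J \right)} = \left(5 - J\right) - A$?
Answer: $0$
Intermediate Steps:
$W = 0$
$S{\left(A,J \right)} = 5 - A - J$
$c{\left(G,R \right)} = 1 - G - 50 R$ ($c{\left(G,R \right)} = - 50 R - \left(-1 + G\right) = 1 - G - 50 R$)
$W c{\left(-21,11 \right)} = 0 \left(1 - -21 - 550\right) = 0 \left(1 + 21 - 550\right) = 0 \left(-528\right) = 0$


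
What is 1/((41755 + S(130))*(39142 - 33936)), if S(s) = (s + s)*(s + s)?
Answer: 1/569302130 ≈ 1.7565e-9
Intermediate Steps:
S(s) = 4*s**2 (S(s) = (2*s)*(2*s) = 4*s**2)
1/((41755 + S(130))*(39142 - 33936)) = 1/((41755 + 4*130**2)*(39142 - 33936)) = 1/((41755 + 4*16900)*5206) = 1/((41755 + 67600)*5206) = 1/(109355*5206) = 1/569302130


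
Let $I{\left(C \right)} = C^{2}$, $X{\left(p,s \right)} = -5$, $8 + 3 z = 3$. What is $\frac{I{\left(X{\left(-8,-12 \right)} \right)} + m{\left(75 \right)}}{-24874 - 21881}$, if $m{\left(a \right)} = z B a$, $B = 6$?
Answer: $\frac{145}{9351} \approx 0.015506$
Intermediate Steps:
$z = - \frac{5}{3}$ ($z = - \frac{8}{3} + \frac{1}{3} \cdot 3 = - \frac{8}{3} + 1 = - \frac{5}{3} \approx -1.6667$)
$m{\left(a \right)} = - 10 a$ ($m{\left(a \right)} = \left(- \frac{5}{3}\right) 6 a = - 10 a$)
$\frac{I{\left(X{\left(-8,-12 \right)} \right)} + m{\left(75 \right)}}{-24874 - 21881} = \frac{\left(-5\right)^{2} - 750}{-24874 - 21881} = \frac{25 - 750}{-46755} = \left(-725\right) \left(- \frac{1}{46755}\right) = \frac{145}{9351}$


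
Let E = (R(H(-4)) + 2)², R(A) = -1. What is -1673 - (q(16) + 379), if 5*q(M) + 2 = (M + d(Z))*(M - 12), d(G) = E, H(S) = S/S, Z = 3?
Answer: -10326/5 ≈ -2065.2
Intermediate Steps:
H(S) = 1
E = 1 (E = (-1 + 2)² = 1² = 1)
d(G) = 1
q(M) = -⅖ + (1 + M)*(-12 + M)/5 (q(M) = -⅖ + ((M + 1)*(M - 12))/5 = -⅖ + ((1 + M)*(-12 + M))/5 = -⅖ + (1 + M)*(-12 + M)/5)
-1673 - (q(16) + 379) = -1673 - ((-14/5 - 11/5*16 + (⅕)*16²) + 379) = -1673 - ((-14/5 - 176/5 + (⅕)*256) + 379) = -1673 - ((-14/5 - 176/5 + 256/5) + 379) = -1673 - (66/5 + 379) = -1673 - 1*1961/5 = -1673 - 1961/5 = -10326/5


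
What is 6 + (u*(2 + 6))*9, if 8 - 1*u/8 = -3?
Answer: 6342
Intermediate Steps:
u = 88 (u = 64 - 8*(-3) = 64 + 24 = 88)
6 + (u*(2 + 6))*9 = 6 + (88*(2 + 6))*9 = 6 + (88*8)*9 = 6 + 704*9 = 6 + 6336 = 6342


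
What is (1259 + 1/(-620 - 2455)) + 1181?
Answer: 7502999/3075 ≈ 2440.0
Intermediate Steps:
(1259 + 1/(-620 - 2455)) + 1181 = (1259 + 1/(-3075)) + 1181 = (1259 - 1/3075) + 1181 = 3871424/3075 + 1181 = 7502999/3075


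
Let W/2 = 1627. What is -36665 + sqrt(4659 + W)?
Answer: -36665 + sqrt(7913) ≈ -36576.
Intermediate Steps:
W = 3254 (W = 2*1627 = 3254)
-36665 + sqrt(4659 + W) = -36665 + sqrt(4659 + 3254) = -36665 + sqrt(7913)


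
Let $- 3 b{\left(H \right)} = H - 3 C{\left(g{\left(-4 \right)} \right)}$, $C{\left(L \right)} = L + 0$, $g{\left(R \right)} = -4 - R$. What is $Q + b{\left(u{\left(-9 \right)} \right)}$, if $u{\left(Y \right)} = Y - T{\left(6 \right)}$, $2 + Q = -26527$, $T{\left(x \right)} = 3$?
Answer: $-26525$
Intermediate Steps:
$Q = -26529$ ($Q = -2 - 26527 = -26529$)
$u{\left(Y \right)} = -3 + Y$ ($u{\left(Y \right)} = Y - 3 = -3 + Y$)
$C{\left(L \right)} = L$
$b{\left(H \right)} = - \frac{H}{3}$ ($b{\left(H \right)} = - \frac{H - 3 \left(-4 - -4\right)}{3} = - \frac{H - 3 \left(-4 + 4\right)}{3} = - \frac{H - 0}{3} = - \frac{H + 0}{3} = - \frac{H}{3}$)
$Q + b{\left(u{\left(-9 \right)} \right)} = -26529 - \frac{-3 - 9}{3} = -26529 - -4 = -26529 + 4 = -26525$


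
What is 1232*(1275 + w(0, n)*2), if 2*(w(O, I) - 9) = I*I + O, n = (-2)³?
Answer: 1671824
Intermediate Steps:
n = -8
w(O, I) = 9 + O/2 + I²/2 (w(O, I) = 9 + (I*I + O)/2 = 9 + (I² + O)/2 = 9 + (O + I²)/2 = 9 + (O/2 + I²/2) = 9 + O/2 + I²/2)
1232*(1275 + w(0, n)*2) = 1232*(1275 + (9 + (½)*0 + (½)*(-8)²)*2) = 1232*(1275 + (9 + 0 + (½)*64)*2) = 1232*(1275 + (9 + 0 + 32)*2) = 1232*(1275 + 41*2) = 1232*(1275 + 82) = 1232*1357 = 1671824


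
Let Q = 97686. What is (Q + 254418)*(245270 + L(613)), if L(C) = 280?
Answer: 86459137200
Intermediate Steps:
(Q + 254418)*(245270 + L(613)) = (97686 + 254418)*(245270 + 280) = 352104*245550 = 86459137200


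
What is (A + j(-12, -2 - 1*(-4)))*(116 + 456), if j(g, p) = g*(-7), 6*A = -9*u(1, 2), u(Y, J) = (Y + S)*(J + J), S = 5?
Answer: 27456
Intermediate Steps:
u(Y, J) = 2*J*(5 + Y) (u(Y, J) = (Y + 5)*(J + J) = (5 + Y)*(2*J) = 2*J*(5 + Y))
A = -36 (A = (-18*2*(5 + 1))/6 = (-18*2*6)/6 = (-9*24)/6 = (⅙)*(-216) = -36)
j(g, p) = -7*g
(A + j(-12, -2 - 1*(-4)))*(116 + 456) = (-36 - 7*(-12))*(116 + 456) = (-36 + 84)*572 = 48*572 = 27456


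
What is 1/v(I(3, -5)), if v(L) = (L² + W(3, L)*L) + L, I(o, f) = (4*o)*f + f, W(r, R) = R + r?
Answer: 1/8190 ≈ 0.00012210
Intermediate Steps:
I(o, f) = f + 4*f*o (I(o, f) = 4*f*o + f = f + 4*f*o)
v(L) = L + L² + L*(3 + L) (v(L) = (L² + (L + 3)*L) + L = (L² + (3 + L)*L) + L = (L² + L*(3 + L)) + L = L + L² + L*(3 + L))
1/v(I(3, -5)) = 1/(2*(-5*(1 + 4*3))*(2 - 5*(1 + 4*3))) = 1/(2*(-5*(1 + 12))*(2 - 5*(1 + 12))) = 1/(2*(-5*13)*(2 - 5*13)) = 1/(2*(-65)*(2 - 65)) = 1/(2*(-65)*(-63)) = 1/8190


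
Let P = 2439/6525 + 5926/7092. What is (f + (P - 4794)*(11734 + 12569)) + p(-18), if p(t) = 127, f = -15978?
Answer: -99830425708109/856950 ≈ -1.1650e+8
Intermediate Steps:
P = 3109141/2570850 (P = 2439*(1/6525) + 5926*(1/7092) = 271/725 + 2963/3546 = 3109141/2570850 ≈ 1.2094)
(f + (P - 4794)*(11734 + 12569)) + p(-18) = (-15978 + (3109141/2570850 - 4794)*(11734 + 12569)) + 127 = (-15978 - 12321545759/2570850*24303) + 127 = (-15978 - 99816842193659/856950) + 127 = -99830534540759/856950 + 127 = -99830425708109/856950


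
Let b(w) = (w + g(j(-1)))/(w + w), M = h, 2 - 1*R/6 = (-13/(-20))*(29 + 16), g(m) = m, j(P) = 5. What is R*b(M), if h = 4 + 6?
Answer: -981/8 ≈ -122.63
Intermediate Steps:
R = -327/2 (R = 12 - 6*(-13/(-20))*(29 + 16) = 12 - 6*(-13*(-1/20))*45 = 12 - 39*45/10 = 12 - 6*117/4 = 12 - 351/2 = -327/2 ≈ -163.50)
h = 10
M = 10
b(w) = (5 + w)/(2*w) (b(w) = (w + 5)/(w + w) = (5 + w)/((2*w)) = (5 + w)*(1/(2*w)) = (5 + w)/(2*w))
R*b(M) = -327*(5 + 10)/(4*10) = -327*15/(4*10) = -327/2*¾ = -981/8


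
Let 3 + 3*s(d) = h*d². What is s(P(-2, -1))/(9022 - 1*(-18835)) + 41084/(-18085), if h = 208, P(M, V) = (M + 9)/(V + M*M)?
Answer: -30717044651/13602433815 ≈ -2.2582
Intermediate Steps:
P(M, V) = (9 + M)/(V + M²)
s(d) = -1 + 208*d²/3 (s(d) = -1 + (208*d²)/3 = -1 + 208*d²/3)
s(P(-2, -1))/(9022 - 1*(-18835)) + 41084/(-18085) = (-1 + 208*((9 - 2)/(-1 + (-2)²))²/3)/(9022 - 1*(-18835)) + 41084/(-18085) = (-1 + 208*(7/(-1 + 4))²/3)/(9022 + 18835) + 41084*(-1/18085) = (-1 + 208*(7/3)²/3)/27857 - 41084/18085 = (-1 + 208*((⅓)*7)²/3)*(1/27857) - 41084/18085 = (-1 + 208*(7/3)²/3)*(1/27857) - 41084/18085 = (-1 + (208/3)*(49/9))*(1/27857) - 41084/18085 = (-1 + 10192/27)*(1/27857) - 41084/18085 = (10165/27)*(1/27857) - 41084/18085 = 10165/752139 - 41084/18085 = -30717044651/13602433815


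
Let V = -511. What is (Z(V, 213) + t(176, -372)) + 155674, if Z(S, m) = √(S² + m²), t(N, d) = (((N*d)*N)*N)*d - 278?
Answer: 754438725380 + √306490 ≈ 7.5444e+11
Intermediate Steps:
t(N, d) = -278 + N³*d² (t(N, d) = ((d*N²)*N)*d - 278 = (d*N³)*d - 278 = N³*d² - 278 = -278 + N³*d²)
(Z(V, 213) + t(176, -372)) + 155674 = (√((-511)² + 213²) + (-278 + 176³*(-372)²)) + 155674 = (√(261121 + 45369) + (-278 + 5451776*138384)) + 155674 = (√306490 + (-278 + 754438569984)) + 155674 = (√306490 + 754438569706) + 155674 = (754438569706 + √306490) + 155674 = 754438725380 + √306490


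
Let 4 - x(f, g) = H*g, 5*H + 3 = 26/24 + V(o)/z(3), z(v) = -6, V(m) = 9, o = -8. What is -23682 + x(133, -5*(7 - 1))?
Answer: -47397/2 ≈ -23699.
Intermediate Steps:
H = -41/60 (H = -3/5 + (26/24 + 9/(-6))/5 = -3/5 + (26*(1/24) + 9*(-1/6))/5 = -3/5 + (13/12 - 3/2)/5 = -3/5 + (1/5)*(-5/12) = -3/5 - 1/12 = -41/60 ≈ -0.68333)
x(f, g) = 4 + 41*g/60 (x(f, g) = 4 - (-41)*g/60 = 4 + 41*g/60)
-23682 + x(133, -5*(7 - 1)) = -23682 + (4 + 41*(-5*(7 - 1))/60) = -23682 + (4 + 41*(-5*6)/60) = -23682 + (4 + (41/60)*(-30)) = -23682 + (4 - 41/2) = -23682 - 33/2 = -47397/2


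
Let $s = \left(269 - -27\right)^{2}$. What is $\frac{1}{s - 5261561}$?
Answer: $- \frac{1}{5173945} \approx -1.9328 \cdot 10^{-7}$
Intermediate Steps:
$s = 87616$ ($s = \left(269 + 27\right)^{2} = 296^{2} = 87616$)
$\frac{1}{s - 5261561} = \frac{1}{87616 - 5261561} = \frac{1}{-5173945} = - \frac{1}{5173945}$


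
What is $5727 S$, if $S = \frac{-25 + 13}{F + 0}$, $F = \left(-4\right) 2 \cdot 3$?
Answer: $\frac{5727}{2} \approx 2863.5$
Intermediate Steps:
$F = -24$ ($F = \left(-8\right) 3 = -24$)
$S = \frac{1}{2}$ ($S = \frac{-25 + 13}{-24 + 0} = - \frac{12}{-24} = \left(-12\right) \left(- \frac{1}{24}\right) = \frac{1}{2} \approx 0.5$)
$5727 S = 5727 \cdot \frac{1}{2} = \frac{5727}{2}$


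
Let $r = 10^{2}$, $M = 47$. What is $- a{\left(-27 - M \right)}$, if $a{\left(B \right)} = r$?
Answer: $-100$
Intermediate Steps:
$r = 100$
$a{\left(B \right)} = 100$
$- a{\left(-27 - M \right)} = \left(-1\right) 100 = -100$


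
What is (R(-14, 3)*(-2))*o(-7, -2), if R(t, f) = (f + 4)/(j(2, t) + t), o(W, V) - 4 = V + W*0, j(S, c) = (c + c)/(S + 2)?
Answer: 4/3 ≈ 1.3333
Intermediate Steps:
j(S, c) = 2*c/(2 + S) (j(S, c) = (2*c)/(2 + S) = 2*c/(2 + S))
o(W, V) = 4 + V (o(W, V) = 4 + (V + W*0) = 4 + (V + 0) = 4 + V)
R(t, f) = 2*(4 + f)/(3*t) (R(t, f) = (f + 4)/(2*t/(2 + 2) + t) = (4 + f)/(2*t/4 + t) = (4 + f)/(2*t*(¼) + t) = (4 + f)/(t/2 + t) = (4 + f)/((3*t/2)) = (4 + f)*(2/(3*t)) = 2*(4 + f)/(3*t))
(R(-14, 3)*(-2))*o(-7, -2) = (((⅔)*(4 + 3)/(-14))*(-2))*(4 - 2) = (((⅔)*(-1/14)*7)*(-2))*2 = -⅓*(-2)*2 = (⅔)*2 = 4/3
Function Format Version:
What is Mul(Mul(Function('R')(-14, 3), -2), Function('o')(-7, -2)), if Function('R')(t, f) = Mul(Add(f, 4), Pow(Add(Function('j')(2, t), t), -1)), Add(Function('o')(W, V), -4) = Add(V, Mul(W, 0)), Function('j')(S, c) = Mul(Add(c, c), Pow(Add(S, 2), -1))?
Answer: Rational(4, 3) ≈ 1.3333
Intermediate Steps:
Function('j')(S, c) = Mul(2, c, Pow(Add(2, S), -1)) (Function('j')(S, c) = Mul(Mul(2, c), Pow(Add(2, S), -1)) = Mul(2, c, Pow(Add(2, S), -1)))
Function('o')(W, V) = Add(4, V) (Function('o')(W, V) = Add(4, Add(V, Mul(W, 0))) = Add(4, Add(V, 0)) = Add(4, V))
Function('R')(t, f) = Mul(Rational(2, 3), Pow(t, -1), Add(4, f)) (Function('R')(t, f) = Mul(Add(f, 4), Pow(Add(Mul(2, t, Pow(Add(2, 2), -1)), t), -1)) = Mul(Add(4, f), Pow(Add(Mul(2, t, Pow(4, -1)), t), -1)) = Mul(Add(4, f), Pow(Add(Mul(2, t, Rational(1, 4)), t), -1)) = Mul(Add(4, f), Pow(Add(Mul(Rational(1, 2), t), t), -1)) = Mul(Add(4, f), Pow(Mul(Rational(3, 2), t), -1)) = Mul(Add(4, f), Mul(Rational(2, 3), Pow(t, -1))) = Mul(Rational(2, 3), Pow(t, -1), Add(4, f)))
Mul(Mul(Function('R')(-14, 3), -2), Function('o')(-7, -2)) = Mul(Mul(Mul(Rational(2, 3), Pow(-14, -1), Add(4, 3)), -2), Add(4, -2)) = Mul(Mul(Mul(Rational(2, 3), Rational(-1, 14), 7), -2), 2) = Mul(Mul(Rational(-1, 3), -2), 2) = Mul(Rational(2, 3), 2) = Rational(4, 3)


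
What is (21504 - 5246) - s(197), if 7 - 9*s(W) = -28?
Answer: 146287/9 ≈ 16254.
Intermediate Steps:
s(W) = 35/9 (s(W) = 7/9 - ⅑*(-28) = 7/9 + 28/9 = 35/9)
(21504 - 5246) - s(197) = (21504 - 5246) - 1*35/9 = 16258 - 35/9 = 146287/9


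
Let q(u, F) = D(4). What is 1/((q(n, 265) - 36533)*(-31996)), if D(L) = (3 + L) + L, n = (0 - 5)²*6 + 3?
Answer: 1/1168557912 ≈ 8.5576e-10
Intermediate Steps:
n = 153 (n = (-5)²*6 + 3 = 25*6 + 3 = 150 + 3 = 153)
D(L) = 3 + 2*L
q(u, F) = 11 (q(u, F) = 3 + 2*4 = 3 + 8 = 11)
1/((q(n, 265) - 36533)*(-31996)) = 1/((11 - 36533)*(-31996)) = -1/31996/(-36522) = -1/36522*(-1/31996) = 1/1168557912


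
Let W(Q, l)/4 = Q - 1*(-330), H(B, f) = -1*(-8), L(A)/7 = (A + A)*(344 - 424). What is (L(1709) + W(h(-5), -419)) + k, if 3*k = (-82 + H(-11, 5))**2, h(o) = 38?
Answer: -5732348/3 ≈ -1.9108e+6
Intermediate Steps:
L(A) = -1120*A (L(A) = 7*((A + A)*(344 - 424)) = 7*((2*A)*(-80)) = 7*(-160*A) = -1120*A)
H(B, f) = 8
W(Q, l) = 1320 + 4*Q (W(Q, l) = 4*(Q - 1*(-330)) = 4*(Q + 330) = 4*(330 + Q) = 1320 + 4*Q)
k = 5476/3 (k = (-82 + 8)**2/3 = (1/3)*(-74)**2 = (1/3)*5476 = 5476/3 ≈ 1825.3)
(L(1709) + W(h(-5), -419)) + k = (-1120*1709 + (1320 + 4*38)) + 5476/3 = (-1914080 + (1320 + 152)) + 5476/3 = (-1914080 + 1472) + 5476/3 = -1912608 + 5476/3 = -5732348/3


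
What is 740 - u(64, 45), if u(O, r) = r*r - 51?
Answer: -1234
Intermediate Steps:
u(O, r) = -51 + r² (u(O, r) = r² - 51 = -51 + r²)
740 - u(64, 45) = 740 - (-51 + 45²) = 740 - (-51 + 2025) = 740 - 1*1974 = 740 - 1974 = -1234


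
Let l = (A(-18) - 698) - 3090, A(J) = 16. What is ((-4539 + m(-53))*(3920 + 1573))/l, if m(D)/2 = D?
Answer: 25514985/3772 ≈ 6764.3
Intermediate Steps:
m(D) = 2*D
l = -3772 (l = (16 - 698) - 3090 = -682 - 3090 = -3772)
((-4539 + m(-53))*(3920 + 1573))/l = ((-4539 + 2*(-53))*(3920 + 1573))/(-3772) = ((-4539 - 106)*5493)*(-1/3772) = -4645*5493*(-1/3772) = -25514985*(-1/3772) = 25514985/3772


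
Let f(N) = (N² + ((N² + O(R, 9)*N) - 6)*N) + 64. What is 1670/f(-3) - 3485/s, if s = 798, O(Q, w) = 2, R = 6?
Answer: 523445/32718 ≈ 15.999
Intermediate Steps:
f(N) = 64 + N² + N*(-6 + N² + 2*N) (f(N) = (N² + ((N² + 2*N) - 6)*N) + 64 = (N² + (-6 + N² + 2*N)*N) + 64 = (N² + N*(-6 + N² + 2*N)) + 64 = 64 + N² + N*(-6 + N² + 2*N))
1670/f(-3) - 3485/s = 1670/(64 + (-3)³ - 6*(-3) + 3*(-3)²) - 3485/798 = 1670/(64 - 27 + 18 + 3*9) - 3485*1/798 = 1670/(64 - 27 + 18 + 27) - 3485/798 = 1670/82 - 3485/798 = 1670*(1/82) - 3485/798 = 835/41 - 3485/798 = 523445/32718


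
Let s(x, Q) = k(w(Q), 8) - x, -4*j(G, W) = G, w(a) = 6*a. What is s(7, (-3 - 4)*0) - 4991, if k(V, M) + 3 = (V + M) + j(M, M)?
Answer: -4995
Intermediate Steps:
j(G, W) = -G/4
k(V, M) = -3 + V + 3*M/4 (k(V, M) = -3 + ((V + M) - M/4) = -3 + ((M + V) - M/4) = -3 + (V + 3*M/4) = -3 + V + 3*M/4)
s(x, Q) = 3 - x + 6*Q (s(x, Q) = (-3 + 6*Q + (¾)*8) - x = (-3 + 6*Q + 6) - x = (3 + 6*Q) - x = 3 - x + 6*Q)
s(7, (-3 - 4)*0) - 4991 = (3 - 1*7 + 6*((-3 - 4)*0)) - 4991 = (3 - 7 + 6*(-7*0)) - 4991 = (3 - 7 + 6*0) - 4991 = (3 - 7 + 0) - 4991 = -4 - 4991 = -4995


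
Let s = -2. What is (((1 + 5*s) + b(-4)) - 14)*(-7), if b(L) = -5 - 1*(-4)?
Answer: 168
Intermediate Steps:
b(L) = -1 (b(L) = -5 + 4 = -1)
(((1 + 5*s) + b(-4)) - 14)*(-7) = (((1 + 5*(-2)) - 1) - 14)*(-7) = (((1 - 10) - 1) - 14)*(-7) = ((-9 - 1) - 14)*(-7) = (-10 - 14)*(-7) = -24*(-7) = 168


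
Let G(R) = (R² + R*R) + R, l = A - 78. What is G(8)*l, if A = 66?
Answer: -1632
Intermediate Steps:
l = -12 (l = 66 - 78 = -12)
G(R) = R + 2*R² (G(R) = (R² + R²) + R = 2*R² + R = R + 2*R²)
G(8)*l = (8*(1 + 2*8))*(-12) = (8*(1 + 16))*(-12) = (8*17)*(-12) = 136*(-12) = -1632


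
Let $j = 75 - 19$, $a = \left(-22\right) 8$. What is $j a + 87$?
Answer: $-9769$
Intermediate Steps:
$a = -176$
$j = 56$ ($j = 75 - 19 = 56$)
$j a + 87 = 56 \left(-176\right) + 87 = -9856 + 87 = -9769$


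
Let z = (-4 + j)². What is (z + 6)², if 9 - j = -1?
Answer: 1764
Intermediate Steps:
j = 10 (j = 9 - 1*(-1) = 9 + 1 = 10)
z = 36 (z = (-4 + 10)² = 6² = 36)
(z + 6)² = (36 + 6)² = 42² = 1764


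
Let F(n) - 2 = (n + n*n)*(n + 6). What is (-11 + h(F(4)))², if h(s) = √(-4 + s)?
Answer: 319 - 66*√22 ≈ 9.4326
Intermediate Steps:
F(n) = 2 + (6 + n)*(n + n²) (F(n) = 2 + (n + n*n)*(n + 6) = 2 + (n + n²)*(6 + n) = 2 + (6 + n)*(n + n²))
(-11 + h(F(4)))² = (-11 + √(-4 + (2 + 4³ + 6*4 + 7*4²)))² = (-11 + √(-4 + (2 + 64 + 24 + 7*16)))² = (-11 + √(-4 + (2 + 64 + 24 + 112)))² = (-11 + √(-4 + 202))² = (-11 + √198)² = (-11 + 3*√22)²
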